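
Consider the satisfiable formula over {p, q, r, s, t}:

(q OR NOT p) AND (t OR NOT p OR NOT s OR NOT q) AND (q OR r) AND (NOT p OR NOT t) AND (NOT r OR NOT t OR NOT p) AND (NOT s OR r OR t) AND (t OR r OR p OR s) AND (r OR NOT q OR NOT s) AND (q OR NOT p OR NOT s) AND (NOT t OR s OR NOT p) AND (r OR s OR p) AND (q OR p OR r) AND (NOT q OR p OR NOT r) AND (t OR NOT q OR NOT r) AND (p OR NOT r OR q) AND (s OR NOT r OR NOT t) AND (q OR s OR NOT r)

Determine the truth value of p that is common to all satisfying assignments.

True

Suppose p = false.
Try q = true.
(NOT r) alone gives r = false.
(NOT s) alone gives s = false.
But (s) is also a unit clause — contradiction.
Backtrack on q: now try q = false.
(r) alone gives r = true.
But (NOT r) is also a unit clause — contradiction.
Either choice for q ends in contradiction.
So every satisfying assignment has p = True.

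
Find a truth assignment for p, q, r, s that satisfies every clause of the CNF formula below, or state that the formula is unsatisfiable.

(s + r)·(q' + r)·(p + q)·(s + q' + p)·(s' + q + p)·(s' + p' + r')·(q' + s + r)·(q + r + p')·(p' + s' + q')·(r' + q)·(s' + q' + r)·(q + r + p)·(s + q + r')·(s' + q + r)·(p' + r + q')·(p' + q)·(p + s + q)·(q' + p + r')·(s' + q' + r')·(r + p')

Case s = 0:
From the singleton clause (r), r = 1.
From the singleton clause (q), q = 1.
From the singleton clause (p), p = 1.
Every clause now holds.

p: 1; q: 1; r: 1; s: 0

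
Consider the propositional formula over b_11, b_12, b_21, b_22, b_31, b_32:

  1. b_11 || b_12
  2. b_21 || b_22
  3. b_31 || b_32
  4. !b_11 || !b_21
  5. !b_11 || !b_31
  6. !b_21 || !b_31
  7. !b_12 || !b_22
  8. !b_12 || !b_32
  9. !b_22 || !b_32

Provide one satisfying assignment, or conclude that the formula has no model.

Suppose b_11 = true.
Unit clause (!b_21) forces b_21 = false.
Unit clause (b_22) forces b_22 = true.
Unit clause (!b_31) forces b_31 = false.
Unit clause (b_32) forces b_32 = true.
That conflicts with the unit clause (!b_32).
Undo b_11 and try b_11 = false.
Unit clause (b_12) forces b_12 = true.
Unit clause (!b_22) forces b_22 = false.
Unit clause (b_21) forces b_21 = true.
Unit clause (!b_31) forces b_31 = false.
Unit clause (b_32) forces b_32 = true.
That conflicts with the unit clause (!b_32).
Neither b_11 = true nor b_11 = false works.

UNSATISFIABLE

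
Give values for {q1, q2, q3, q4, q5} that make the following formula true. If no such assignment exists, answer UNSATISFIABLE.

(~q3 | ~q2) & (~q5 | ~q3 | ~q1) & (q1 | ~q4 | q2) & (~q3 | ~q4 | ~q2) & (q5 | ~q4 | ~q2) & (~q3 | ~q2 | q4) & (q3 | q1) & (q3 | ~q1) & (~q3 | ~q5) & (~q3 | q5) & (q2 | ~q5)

UNSATISFIABLE

Branch on q3: set q3 = 0.
The clause (q1) is unit, so q1 = 1.
That conflicts with the unit clause (~q1).
That branch fails; take q3 = 1 instead.
The clause (~q2) is unit, so q2 = 0.
The clause (~q5) is unit, so q5 = 0.
That conflicts with the unit clause (q5).
Both values of q3 lead to a conflict.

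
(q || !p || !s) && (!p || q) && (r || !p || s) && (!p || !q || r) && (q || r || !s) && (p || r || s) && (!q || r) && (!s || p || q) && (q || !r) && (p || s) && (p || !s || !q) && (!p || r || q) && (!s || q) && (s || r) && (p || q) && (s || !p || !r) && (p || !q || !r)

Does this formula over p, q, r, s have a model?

Satisfiable

Try p = true.
The clause (q) is unit, so q = true.
The clause (r) is unit, so r = true.
The clause (s) is unit, so s = true.
Every clause now holds.
A satisfying assignment: p=true,  q=true,  r=true,  s=true.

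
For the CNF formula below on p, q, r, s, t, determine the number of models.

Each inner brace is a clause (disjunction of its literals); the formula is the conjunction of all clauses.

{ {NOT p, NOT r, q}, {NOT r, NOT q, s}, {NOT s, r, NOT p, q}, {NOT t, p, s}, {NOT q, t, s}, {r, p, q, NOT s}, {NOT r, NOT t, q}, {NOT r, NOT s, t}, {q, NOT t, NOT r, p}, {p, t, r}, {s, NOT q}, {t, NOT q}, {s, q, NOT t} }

6

There are 2^5 = 32 truth assignments over (p, q, r, s, t).
Split on s. With s = true, the clauses containing s are satisfied and NOT s drops from the rest; 4 of the 2^4 = 16 assignments to the other variables satisfy what remains.
With s = false, by the same count on the reduced clause set, 2 assignments work.
(One model: p=F, q=F, r=T, s=F, t=F.)
Total: 4 + 2 = 6.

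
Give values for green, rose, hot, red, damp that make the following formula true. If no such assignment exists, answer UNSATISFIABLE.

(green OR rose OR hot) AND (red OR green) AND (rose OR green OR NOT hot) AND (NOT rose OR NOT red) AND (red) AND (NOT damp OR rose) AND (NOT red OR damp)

UNSATISFIABLE

The clause (red) is unit, so red = true.
The clause (NOT rose) is unit, so rose = false.
The clause (NOT damp) is unit, so damp = false.
That conflicts with the unit clause (damp).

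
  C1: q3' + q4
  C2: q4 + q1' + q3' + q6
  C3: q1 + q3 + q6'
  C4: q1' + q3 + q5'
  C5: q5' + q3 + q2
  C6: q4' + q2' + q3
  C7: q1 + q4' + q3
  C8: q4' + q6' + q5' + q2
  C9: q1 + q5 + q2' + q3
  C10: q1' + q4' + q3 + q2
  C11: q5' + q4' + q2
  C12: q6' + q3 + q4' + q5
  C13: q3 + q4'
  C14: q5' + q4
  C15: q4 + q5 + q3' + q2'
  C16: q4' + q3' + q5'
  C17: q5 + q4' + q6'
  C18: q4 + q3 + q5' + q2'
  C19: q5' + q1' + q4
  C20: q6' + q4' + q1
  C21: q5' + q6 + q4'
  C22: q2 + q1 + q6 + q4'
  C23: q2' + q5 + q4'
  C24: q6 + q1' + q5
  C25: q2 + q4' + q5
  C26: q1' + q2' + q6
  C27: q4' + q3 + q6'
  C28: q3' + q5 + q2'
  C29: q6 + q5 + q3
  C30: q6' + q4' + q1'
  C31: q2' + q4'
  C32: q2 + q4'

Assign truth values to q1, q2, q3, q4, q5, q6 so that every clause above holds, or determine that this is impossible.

q1=1, q2=1, q3=0, q4=0, q5=0, q6=1

Try q3 = 0.
The clause (q4') is unit, so q4 = 0.
The clause (q5') is unit, so q5 = 0.
The clause (q6) is unit, so q6 = 1.
The clause (q1) is unit, so q1 = 1.
All clauses hold; q2 can take either value.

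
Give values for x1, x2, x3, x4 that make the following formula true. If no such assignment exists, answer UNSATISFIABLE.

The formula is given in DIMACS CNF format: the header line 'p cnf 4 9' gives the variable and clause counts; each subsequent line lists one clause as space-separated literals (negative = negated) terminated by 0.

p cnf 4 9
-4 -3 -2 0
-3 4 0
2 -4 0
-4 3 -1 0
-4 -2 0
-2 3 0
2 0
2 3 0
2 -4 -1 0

UNSATISFIABLE

The clause (x2) is unit, so x2 = True.
The clause (¬x4) is unit, so x4 = False.
The clause (¬x3) is unit, so x3 = False.
But (x3) is also a unit clause — contradiction.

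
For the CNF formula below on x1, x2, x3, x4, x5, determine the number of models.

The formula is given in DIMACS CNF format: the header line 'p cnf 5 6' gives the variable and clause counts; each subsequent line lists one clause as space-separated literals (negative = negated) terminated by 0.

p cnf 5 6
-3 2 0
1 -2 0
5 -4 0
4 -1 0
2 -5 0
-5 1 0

3

There are 2^5 = 32 truth assignments over (x1, x2, x3, x4, x5).
Split on x3. With x3 = True, the clauses containing x3 are satisfied and ¬x3 drops from the rest; 1 of the 2^4 = 16 assignments to the other variables satisfy what remains.
With x3 = False, by the same count on the reduced clause set, 2 assignments work.
(One model: x1=F, x2=F, x3=F, x4=F, x5=F.)
Total: 1 + 2 = 3.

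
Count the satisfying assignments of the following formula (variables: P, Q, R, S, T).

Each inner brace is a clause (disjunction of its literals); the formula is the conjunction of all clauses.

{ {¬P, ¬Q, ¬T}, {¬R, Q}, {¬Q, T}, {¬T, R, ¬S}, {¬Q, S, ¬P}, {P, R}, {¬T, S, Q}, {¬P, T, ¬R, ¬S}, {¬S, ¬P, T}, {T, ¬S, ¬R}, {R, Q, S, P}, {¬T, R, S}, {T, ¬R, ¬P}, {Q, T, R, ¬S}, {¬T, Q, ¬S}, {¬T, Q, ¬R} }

3

There are 2^5 = 32 truth assignments over (P, Q, R, S, T).
Split on P. With P = True, the clauses containing P are satisfied and ¬P drops from the rest; 1 of the 2^4 = 16 assignments to the other variables satisfy what remains.
With P = False, by the same count on the reduced clause set, 2 assignments work.
Total: 1 + 2 = 3.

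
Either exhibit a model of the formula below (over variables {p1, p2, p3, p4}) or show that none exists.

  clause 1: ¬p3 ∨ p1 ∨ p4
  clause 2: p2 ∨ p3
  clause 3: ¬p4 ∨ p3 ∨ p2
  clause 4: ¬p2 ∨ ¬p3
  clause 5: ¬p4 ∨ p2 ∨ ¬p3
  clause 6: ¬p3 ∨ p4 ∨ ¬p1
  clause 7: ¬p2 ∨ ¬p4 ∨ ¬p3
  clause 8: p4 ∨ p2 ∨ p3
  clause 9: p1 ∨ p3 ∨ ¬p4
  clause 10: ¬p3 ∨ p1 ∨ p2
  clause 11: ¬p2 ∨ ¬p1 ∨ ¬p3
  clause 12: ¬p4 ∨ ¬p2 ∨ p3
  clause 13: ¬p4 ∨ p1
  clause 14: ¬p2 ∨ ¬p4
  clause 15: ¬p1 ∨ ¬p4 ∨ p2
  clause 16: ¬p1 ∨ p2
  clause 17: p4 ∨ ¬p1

p1=False,  p2=True,  p3=False,  p4=False

Case p2 = True:
(¬p3) alone gives p3 = False.
(¬p4) alone gives p4 = False.
(¬p1) alone gives p1 = False.
Every clause now holds.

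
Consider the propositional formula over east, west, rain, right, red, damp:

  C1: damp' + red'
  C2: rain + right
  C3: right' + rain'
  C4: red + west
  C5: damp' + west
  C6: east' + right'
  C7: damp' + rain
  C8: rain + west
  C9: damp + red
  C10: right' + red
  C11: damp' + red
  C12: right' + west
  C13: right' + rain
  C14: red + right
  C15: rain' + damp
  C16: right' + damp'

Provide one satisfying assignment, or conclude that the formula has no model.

Case damp = 0:
From the singleton clause (red), red = 1.
From the singleton clause (rain'), rain = 0.
From the singleton clause (right), right = 1.
That conflicts with the unit clause (right').
So damp must be the other value — set damp = 1.
From the singleton clause (red'), red = 0.
That conflicts with the unit clause (red).
Both values of damp lead to a conflict.

UNSATISFIABLE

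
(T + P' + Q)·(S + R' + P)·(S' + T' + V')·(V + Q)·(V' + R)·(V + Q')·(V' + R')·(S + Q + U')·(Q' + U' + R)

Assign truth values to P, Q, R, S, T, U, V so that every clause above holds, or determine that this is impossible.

UNSATISFIABLE

Branch on V: set V = 1.
From the singleton clause (R), R = 1.
Now (R') is unsatisfied and unit — conflict.
Undo V and try V = 0.
From the singleton clause (Q), Q = 1.
Now (Q') is unsatisfied and unit — conflict.
Neither V = 1 nor V = 0 works.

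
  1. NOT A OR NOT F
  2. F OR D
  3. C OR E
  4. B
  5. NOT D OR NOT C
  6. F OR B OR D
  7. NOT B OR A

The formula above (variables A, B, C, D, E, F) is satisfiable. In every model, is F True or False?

False

Suppose F = true.
From the singleton clause (NOT A), A = false.
From the singleton clause (B), B = true.
But (NOT B) is also a unit clause — contradiction.
So every satisfying assignment has F = False.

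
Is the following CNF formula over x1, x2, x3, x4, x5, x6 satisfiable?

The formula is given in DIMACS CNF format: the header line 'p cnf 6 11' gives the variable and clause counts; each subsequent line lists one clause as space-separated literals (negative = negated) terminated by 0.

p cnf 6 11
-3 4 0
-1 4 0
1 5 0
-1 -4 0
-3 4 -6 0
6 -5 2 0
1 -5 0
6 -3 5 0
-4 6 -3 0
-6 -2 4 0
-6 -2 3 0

Unsatisfiable

Branch on x3: set x3 = False.
Branch on x1: set x1 = False.
Unit clause (x5) forces x5 = True.
But (¬x5) is also a unit clause — contradiction.
Undo x1 and try x1 = True.
Unit clause (x4) forces x4 = True.
But (¬x4) is also a unit clause — contradiction.
Neither x1 = True nor x1 = False works.
Undo x3 and try x3 = True.
Unit clause (x4) forces x4 = True.
Unit clause (¬x1) forces x1 = False.
Unit clause (x5) forces x5 = True.
But (¬x5) is also a unit clause — contradiction.
Neither x3 = True nor x3 = False works.
No assignment satisfies every clause.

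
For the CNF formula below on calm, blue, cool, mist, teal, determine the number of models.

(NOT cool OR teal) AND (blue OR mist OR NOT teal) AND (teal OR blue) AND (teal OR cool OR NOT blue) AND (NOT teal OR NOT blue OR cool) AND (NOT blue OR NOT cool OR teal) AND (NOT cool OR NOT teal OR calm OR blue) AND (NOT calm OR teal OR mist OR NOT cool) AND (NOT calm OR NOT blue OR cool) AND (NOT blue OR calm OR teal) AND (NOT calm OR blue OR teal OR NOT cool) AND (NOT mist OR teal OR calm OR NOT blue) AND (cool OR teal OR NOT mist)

7

There are 2^5 = 32 truth assignments over (calm, blue, cool, mist, teal).
Split on blue. With blue = true, the clauses containing blue are satisfied and NOT blue drops from the rest; 4 of the 2^4 = 16 assignments to the other variables satisfy what remains.
With blue = false, by the same count on the reduced clause set, 3 assignments work.
(One model: calm=F, blue=F, cool=F, mist=T, teal=T.)
Total: 4 + 3 = 7.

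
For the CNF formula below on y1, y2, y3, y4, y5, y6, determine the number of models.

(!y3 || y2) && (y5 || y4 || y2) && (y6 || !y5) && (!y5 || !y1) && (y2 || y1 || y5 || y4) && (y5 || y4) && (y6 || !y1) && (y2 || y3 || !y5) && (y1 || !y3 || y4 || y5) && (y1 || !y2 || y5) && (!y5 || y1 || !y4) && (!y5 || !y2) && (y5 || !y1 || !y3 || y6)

5

There are 2^6 = 64 truth assignments over (y1, y2, y3, y4, y5, y6).
Split on y4. With y4 = true, the clauses containing y4 are satisfied and !y4 drops from the rest; 5 of the 2^5 = 32 assignments to the other variables satisfy what remains.
With y4 = false, by the same count on the reduced clause set, 0 assignments work.
(One model: y1=F, y2=F, y3=F, y4=T, y5=F, y6=F.)
Total: 5 + 0 = 5.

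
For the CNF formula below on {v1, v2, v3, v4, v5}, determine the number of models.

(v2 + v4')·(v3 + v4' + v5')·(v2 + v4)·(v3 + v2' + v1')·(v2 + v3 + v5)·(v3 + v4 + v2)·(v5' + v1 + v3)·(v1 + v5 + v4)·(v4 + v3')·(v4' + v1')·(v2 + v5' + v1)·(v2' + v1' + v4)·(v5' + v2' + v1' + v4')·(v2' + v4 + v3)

There are 2^5 = 32 truth assignments over (v1, v2, v3, v4, v5).
Split on v4. With v4 = 1, the clauses containing v4 are satisfied and v4' drops from the rest; 3 of the 2^4 = 16 assignments to the other variables satisfy what remains.
With v4 = 0, by the same count on the reduced clause set, 0 assignments work.
(One model: v1=F, v2=T, v3=F, v4=T, v5=F.)
Total: 3 + 0 = 3.

3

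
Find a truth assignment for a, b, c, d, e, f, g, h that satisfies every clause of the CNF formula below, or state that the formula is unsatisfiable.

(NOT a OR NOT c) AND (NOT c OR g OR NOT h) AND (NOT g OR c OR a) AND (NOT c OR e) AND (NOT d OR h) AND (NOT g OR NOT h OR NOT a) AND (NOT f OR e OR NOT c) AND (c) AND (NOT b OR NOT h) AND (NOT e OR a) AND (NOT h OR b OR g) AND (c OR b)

From the singleton clause (c), c = true.
From the singleton clause (NOT a), a = false.
From the singleton clause (e), e = true.
Now (NOT e) is unsatisfied and unit — conflict.

UNSATISFIABLE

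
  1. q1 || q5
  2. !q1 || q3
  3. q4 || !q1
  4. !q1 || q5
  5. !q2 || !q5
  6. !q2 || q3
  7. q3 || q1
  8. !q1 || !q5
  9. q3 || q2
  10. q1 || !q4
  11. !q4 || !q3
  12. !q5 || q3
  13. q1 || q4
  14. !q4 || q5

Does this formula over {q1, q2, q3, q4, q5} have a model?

No, unsatisfiable

Suppose q1 = true.
Unit clause (q3) forces q3 = true.
Unit clause (q4) forces q4 = true.
Now (!q4) is unsatisfied and unit — conflict.
Backtrack on q1: now try q1 = false.
Unit clause (q5) forces q5 = true.
Unit clause (!q2) forces q2 = false.
Unit clause (q3) forces q3 = true.
Unit clause (!q4) forces q4 = false.
Now (q4) is unsatisfied and unit — conflict.
Both values of q1 lead to a conflict.
No assignment satisfies every clause.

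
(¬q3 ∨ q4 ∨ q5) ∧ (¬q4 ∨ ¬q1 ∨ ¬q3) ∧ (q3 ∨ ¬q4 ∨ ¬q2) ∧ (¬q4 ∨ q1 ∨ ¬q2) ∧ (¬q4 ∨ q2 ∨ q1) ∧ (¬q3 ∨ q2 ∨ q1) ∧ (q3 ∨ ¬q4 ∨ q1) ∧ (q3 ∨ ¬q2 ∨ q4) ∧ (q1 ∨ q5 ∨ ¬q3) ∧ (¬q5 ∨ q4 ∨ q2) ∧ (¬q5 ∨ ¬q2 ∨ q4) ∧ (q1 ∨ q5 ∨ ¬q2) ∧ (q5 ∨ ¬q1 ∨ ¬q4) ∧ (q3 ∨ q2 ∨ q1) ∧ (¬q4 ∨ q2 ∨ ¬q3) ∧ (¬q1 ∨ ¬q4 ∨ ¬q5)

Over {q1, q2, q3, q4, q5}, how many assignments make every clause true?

1

There are 2^5 = 32 truth assignments over (q1, q2, q3, q4, q5).
Split on q3. With q3 = True, the clauses containing q3 are satisfied and ¬q3 drops from the rest; 0 of the 2^4 = 16 assignments to the other variables satisfy what remains.
With q3 = False, by the same count on the reduced clause set, 1 assignment works.
Total: 0 + 1 = 1.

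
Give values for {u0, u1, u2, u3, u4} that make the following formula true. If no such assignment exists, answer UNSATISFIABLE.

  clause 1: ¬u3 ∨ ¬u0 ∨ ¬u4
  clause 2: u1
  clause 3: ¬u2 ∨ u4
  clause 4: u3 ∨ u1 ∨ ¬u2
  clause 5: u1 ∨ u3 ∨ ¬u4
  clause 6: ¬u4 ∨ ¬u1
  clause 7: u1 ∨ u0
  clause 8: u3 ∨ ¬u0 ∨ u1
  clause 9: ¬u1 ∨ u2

UNSATISFIABLE

(u1) alone gives u1 = True.
(¬u4) alone gives u4 = False.
(¬u2) alone gives u2 = False.
Now (u2) is unsatisfied and unit — conflict.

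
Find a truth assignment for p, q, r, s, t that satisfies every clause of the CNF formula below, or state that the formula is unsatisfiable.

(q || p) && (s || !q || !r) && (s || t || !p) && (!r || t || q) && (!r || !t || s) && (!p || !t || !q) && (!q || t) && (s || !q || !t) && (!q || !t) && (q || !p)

Branch on q: set q = true.
(t) alone gives t = true.
Now (!t) is unsatisfied and unit — conflict.
Undo q and try q = false.
(p) alone gives p = true.
Now (!p) is unsatisfied and unit — conflict.
Either choice for q ends in contradiction.

UNSATISFIABLE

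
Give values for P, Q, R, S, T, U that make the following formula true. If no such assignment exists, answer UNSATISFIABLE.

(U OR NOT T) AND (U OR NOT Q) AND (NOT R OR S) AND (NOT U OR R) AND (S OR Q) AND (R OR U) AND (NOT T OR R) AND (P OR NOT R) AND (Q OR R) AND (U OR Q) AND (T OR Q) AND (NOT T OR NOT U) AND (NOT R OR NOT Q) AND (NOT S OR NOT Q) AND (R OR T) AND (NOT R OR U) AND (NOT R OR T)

UNSATISFIABLE

Branch on U: set U = true.
Unit clause (R) forces R = true.
Unit clause (S) forces S = true.
Unit clause (P) forces P = true.
Unit clause (NOT T) forces T = false.
But (T) is also a unit clause — contradiction.
Backtrack on U: now try U = false.
Unit clause (NOT T) forces T = false.
Unit clause (NOT Q) forces Q = false.
But (Q) is also a unit clause — contradiction.
Both values of U lead to a conflict.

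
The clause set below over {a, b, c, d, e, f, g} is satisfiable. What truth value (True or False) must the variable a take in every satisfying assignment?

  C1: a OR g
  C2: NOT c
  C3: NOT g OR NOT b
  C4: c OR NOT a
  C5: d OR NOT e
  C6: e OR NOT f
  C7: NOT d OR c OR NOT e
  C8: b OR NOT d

Suppose a = true.
Unit clause (NOT c) forces c = false.
Now (c) is unsatisfied and unit — conflict.
So every satisfying assignment has a = False.

False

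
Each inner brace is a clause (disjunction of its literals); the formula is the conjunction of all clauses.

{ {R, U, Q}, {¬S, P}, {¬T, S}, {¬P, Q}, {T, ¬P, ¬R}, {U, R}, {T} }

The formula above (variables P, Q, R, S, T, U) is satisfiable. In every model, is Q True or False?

Suppose Q = False.
Unit clause (¬P) forces P = False.
Unit clause (¬S) forces S = False.
Unit clause (¬T) forces T = False.
That conflicts with the unit clause (T).
So every satisfying assignment has Q = True.

True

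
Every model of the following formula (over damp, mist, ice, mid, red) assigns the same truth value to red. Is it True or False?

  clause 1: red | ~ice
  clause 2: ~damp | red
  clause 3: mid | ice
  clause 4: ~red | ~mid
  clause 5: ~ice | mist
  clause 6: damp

True

Suppose red = 0.
From the singleton clause (~ice), ice = 0.
From the singleton clause (~damp), damp = 0.
Now (damp) is unsatisfied and unit — conflict.
So every satisfying assignment has red = True.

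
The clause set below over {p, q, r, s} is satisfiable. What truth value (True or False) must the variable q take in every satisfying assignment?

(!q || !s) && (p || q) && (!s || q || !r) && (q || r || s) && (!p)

Suppose q = false.
The clause (p) is unit, so p = true.
That conflicts with the unit clause (!p).
So every satisfying assignment has q = True.

True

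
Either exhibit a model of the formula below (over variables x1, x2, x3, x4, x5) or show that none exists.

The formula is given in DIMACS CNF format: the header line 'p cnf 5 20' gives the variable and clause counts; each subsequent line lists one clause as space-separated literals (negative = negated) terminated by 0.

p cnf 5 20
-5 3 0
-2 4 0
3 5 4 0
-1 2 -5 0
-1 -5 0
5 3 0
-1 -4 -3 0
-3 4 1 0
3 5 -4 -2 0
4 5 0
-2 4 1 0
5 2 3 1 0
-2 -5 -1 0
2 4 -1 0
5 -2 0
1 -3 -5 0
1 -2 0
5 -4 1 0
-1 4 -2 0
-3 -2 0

Branch on x5: set x5 = False.
Unit clause (x3) forces x3 = True.
Unit clause (x4) forces x4 = True.
Unit clause (¬x1) forces x1 = False.
Now (x1) is unsatisfied and unit — conflict.
Backtrack on x5: now try x5 = True.
Unit clause (x3) forces x3 = True.
Unit clause (¬x1) forces x1 = False.
Now (x1) is unsatisfied and unit — conflict.
Neither x5 = True nor x5 = False works.

UNSATISFIABLE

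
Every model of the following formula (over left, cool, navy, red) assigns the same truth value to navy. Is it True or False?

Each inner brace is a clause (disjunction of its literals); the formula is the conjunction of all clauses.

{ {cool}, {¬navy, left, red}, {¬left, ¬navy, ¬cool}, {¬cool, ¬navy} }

False

Suppose navy = True.
Unit clause (cool) forces cool = True.
But (¬cool) is also a unit clause — contradiction.
So every satisfying assignment has navy = False.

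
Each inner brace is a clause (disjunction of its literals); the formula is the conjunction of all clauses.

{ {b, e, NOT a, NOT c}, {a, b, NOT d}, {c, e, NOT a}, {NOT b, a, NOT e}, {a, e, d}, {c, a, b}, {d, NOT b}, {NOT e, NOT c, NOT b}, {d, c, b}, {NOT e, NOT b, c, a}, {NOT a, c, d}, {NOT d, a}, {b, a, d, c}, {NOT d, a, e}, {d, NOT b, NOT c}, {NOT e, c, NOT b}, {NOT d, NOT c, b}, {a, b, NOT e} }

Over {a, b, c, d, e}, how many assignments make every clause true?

3

There are 2^5 = 32 truth assignments over (a, b, c, d, e).
Split on d. With d = true, the clauses containing d are satisfied and NOT d drops from the rest; 2 of the 2^4 = 16 assignments to the other variables satisfy what remains.
With d = false, by the same count on the reduced clause set, 1 assignment works.
(One model: a=T, b=F, c=F, d=T, e=T.)
Total: 2 + 1 = 3.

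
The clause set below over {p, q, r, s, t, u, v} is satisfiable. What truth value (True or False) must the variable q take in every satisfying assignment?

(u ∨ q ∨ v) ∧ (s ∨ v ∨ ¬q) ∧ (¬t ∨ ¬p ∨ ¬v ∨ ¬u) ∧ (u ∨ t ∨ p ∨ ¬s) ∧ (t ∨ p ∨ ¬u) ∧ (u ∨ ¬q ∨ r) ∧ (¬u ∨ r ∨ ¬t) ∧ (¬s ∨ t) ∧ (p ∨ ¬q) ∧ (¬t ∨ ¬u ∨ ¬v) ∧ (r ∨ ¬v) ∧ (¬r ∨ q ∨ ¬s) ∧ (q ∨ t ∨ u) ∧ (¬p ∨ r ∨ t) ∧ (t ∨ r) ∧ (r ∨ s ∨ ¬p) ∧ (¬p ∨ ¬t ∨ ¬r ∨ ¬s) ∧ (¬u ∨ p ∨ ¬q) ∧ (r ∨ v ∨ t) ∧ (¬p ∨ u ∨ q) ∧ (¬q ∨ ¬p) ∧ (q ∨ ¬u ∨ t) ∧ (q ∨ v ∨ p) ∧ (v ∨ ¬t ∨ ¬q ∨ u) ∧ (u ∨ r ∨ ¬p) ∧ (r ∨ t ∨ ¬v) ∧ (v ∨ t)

False

Suppose q = True.
From the singleton clause (p), p = True.
That conflicts with the unit clause (¬p).
So every satisfying assignment has q = False.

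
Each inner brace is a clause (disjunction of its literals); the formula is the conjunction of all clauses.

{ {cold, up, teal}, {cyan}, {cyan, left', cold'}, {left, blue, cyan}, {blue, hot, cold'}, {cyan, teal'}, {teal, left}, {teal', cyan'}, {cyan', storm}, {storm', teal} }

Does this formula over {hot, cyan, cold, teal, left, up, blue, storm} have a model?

No, unsatisfiable

From the singleton clause (cyan), cyan = 1.
From the singleton clause (teal'), teal = 0.
From the singleton clause (left), left = 1.
From the singleton clause (storm), storm = 1.
Now (storm') is unsatisfied and unit — conflict.
No assignment satisfies every clause.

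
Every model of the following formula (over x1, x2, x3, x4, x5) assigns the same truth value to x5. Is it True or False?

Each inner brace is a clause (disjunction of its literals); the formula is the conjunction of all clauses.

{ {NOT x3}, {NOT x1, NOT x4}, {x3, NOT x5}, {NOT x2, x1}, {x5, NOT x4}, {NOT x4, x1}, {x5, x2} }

Suppose x5 = true.
From the singleton clause (NOT x3), x3 = false.
But (x3) is also a unit clause — contradiction.
So every satisfying assignment has x5 = False.

False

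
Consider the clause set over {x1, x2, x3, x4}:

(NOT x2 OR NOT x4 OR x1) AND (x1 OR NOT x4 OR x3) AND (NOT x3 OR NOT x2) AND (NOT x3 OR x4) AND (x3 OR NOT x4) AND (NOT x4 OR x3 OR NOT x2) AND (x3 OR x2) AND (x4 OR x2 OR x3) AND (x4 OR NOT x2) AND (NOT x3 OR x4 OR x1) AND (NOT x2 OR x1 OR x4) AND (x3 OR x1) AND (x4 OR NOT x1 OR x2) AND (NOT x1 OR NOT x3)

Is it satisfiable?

Try x3 = true.
From the singleton clause (NOT x2), x2 = false.
From the singleton clause (x4), x4 = true.
From the singleton clause (NOT x1), x1 = false.
Every clause now holds.
A satisfying assignment: x1 ↦ false; x2 ↦ false; x3 ↦ true; x4 ↦ true.

Yes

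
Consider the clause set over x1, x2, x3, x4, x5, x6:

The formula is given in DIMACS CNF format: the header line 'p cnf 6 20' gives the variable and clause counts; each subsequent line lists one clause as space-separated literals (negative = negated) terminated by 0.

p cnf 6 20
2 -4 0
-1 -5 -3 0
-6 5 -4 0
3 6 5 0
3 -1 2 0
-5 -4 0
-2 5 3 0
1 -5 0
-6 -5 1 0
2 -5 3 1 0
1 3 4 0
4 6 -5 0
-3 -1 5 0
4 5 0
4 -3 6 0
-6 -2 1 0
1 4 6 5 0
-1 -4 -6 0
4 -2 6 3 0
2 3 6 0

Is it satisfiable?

Suppose x2 = True.
Suppose x5 = False.
The clause (x3) is unit, so x3 = True.
The clause (¬x1) is unit, so x1 = False.
The clause (x4) is unit, so x4 = True.
The clause (¬x6) is unit, so x6 = False.
All clauses are satisfied.
A satisfying assignment: x1 ↦ False,  x2 ↦ True,  x3 ↦ True,  x4 ↦ True,  x5 ↦ False,  x6 ↦ False.

Yes, satisfiable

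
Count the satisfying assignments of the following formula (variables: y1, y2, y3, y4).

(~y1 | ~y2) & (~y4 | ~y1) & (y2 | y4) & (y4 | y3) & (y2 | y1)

There are 2^4 = 16 truth assignments over (y1, y2, y3, y4).
Check each against the 5 clauses (columns in the order y1, y2, y3, y4):
  F F F F  ✗ fails (y2 | y4)
  F F F T  ✗ fails (y2 | y1)
  F F T F  ✗ fails (y2 | y4)
  F F T T  ✗ fails (y2 | y1)
  F T F F  ✗ fails (y4 | y3)
  F T F T  ✓ satisfies all
  F T T F  ✓ satisfies all
  F T T T  ✓ satisfies all
  T F F F  ✗ fails (y2 | y4)
  T F F T  ✗ fails (~y4 | ~y1)
  T F T F  ✗ fails (y2 | y4)
  T F T T  ✗ fails (~y4 | ~y1)
  T T F F  ✗ fails (~y1 | ~y2)
  T T F T  ✗ fails (~y1 | ~y2)
  T T T F  ✗ fails (~y1 | ~y2)
  T T T T  ✗ fails (~y1 | ~y2)
3 of the 16 rows are models.

3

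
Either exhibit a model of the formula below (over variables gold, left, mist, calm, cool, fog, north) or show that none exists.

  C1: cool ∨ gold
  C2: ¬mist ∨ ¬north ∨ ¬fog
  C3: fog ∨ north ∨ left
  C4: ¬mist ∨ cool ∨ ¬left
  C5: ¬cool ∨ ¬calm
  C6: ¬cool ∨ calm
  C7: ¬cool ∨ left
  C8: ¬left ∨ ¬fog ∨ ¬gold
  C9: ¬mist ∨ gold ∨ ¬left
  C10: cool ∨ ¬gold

UNSATISFIABLE

Case cool = True:
The clause (¬calm) is unit, so calm = False.
Now (calm) is unsatisfied and unit — conflict.
So cool must be the other value — set cool = False.
The clause (gold) is unit, so gold = True.
Now (¬gold) is unsatisfied and unit — conflict.
Both values of cool lead to a conflict.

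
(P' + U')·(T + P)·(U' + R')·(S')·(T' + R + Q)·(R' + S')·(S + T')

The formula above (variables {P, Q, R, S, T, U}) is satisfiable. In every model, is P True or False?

True

Suppose P = 0.
The clause (T) is unit, so T = 1.
The clause (S') is unit, so S = 0.
But (S) is also a unit clause — contradiction.
So every satisfying assignment has P = True.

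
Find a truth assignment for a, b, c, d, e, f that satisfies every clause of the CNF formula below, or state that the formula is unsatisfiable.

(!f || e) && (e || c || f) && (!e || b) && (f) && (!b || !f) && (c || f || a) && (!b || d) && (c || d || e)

(f) alone gives f = true.
(e) alone gives e = true.
(b) alone gives b = true.
But (!b) is also a unit clause — contradiction.

UNSATISFIABLE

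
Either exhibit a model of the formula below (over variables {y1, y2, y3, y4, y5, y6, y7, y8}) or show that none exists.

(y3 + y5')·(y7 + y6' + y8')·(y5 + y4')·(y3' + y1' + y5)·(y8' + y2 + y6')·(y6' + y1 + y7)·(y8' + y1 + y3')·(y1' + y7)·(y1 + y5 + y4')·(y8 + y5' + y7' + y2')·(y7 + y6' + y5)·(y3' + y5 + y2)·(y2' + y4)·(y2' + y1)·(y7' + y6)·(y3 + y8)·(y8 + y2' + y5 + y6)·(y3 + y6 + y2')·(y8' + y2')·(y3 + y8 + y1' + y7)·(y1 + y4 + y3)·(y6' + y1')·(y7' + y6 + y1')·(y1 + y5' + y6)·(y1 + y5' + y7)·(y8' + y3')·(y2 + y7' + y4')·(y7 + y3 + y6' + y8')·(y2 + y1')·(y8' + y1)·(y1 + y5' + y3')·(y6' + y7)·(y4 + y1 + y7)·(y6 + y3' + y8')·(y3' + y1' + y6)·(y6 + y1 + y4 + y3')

Case y3 = 1:
From the singleton clause (y8'), y8 = 0.
Case y5 = 1:
From the singleton clause (y1), y1 = 1.
From the singleton clause (y7), y7 = 1.
From the singleton clause (y2'), y2 = 0.
That conflicts with the unit clause (y2).
Undo y5 and try y5 = 0.
From the singleton clause (y4'), y4 = 0.
From the singleton clause (y1'), y1 = 0.
From the singleton clause (y2), y2 = 1.
That conflicts with the unit clause (y2').
Either choice for y5 ends in contradiction.
Undo y3 and try y3 = 0.
From the singleton clause (y5'), y5 = 0.
From the singleton clause (y4'), y4 = 0.
From the singleton clause (y2'), y2 = 0.
From the singleton clause (y8), y8 = 1.
From the singleton clause (y6'), y6 = 0.
From the singleton clause (y7'), y7 = 0.
From the singleton clause (y1'), y1 = 0.
That conflicts with the unit clause (y1).
Either choice for y3 ends in contradiction.

UNSATISFIABLE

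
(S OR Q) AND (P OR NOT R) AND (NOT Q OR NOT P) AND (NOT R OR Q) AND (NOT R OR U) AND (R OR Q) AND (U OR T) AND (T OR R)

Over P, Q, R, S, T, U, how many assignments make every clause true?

4

There are 2^6 = 64 truth assignments over (P, Q, R, S, T, U).
Split on S. With S = true, the clauses containing S are satisfied and NOT S drops from the rest; 2 of the 2^5 = 32 assignments to the other variables satisfy what remains.
With S = false, by the same count on the reduced clause set, 2 assignments work.
(One model: P=F, Q=T, R=F, S=F, T=T, U=F.)
Total: 2 + 2 = 4.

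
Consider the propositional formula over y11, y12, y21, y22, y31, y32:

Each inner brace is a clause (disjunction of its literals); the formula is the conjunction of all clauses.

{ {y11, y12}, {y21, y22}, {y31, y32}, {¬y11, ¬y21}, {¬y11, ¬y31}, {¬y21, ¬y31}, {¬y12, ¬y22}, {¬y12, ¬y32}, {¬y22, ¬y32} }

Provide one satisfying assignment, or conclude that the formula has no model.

UNSATISFIABLE

Branch on y11: set y11 = True.
(¬y21) alone gives y21 = False.
(y22) alone gives y22 = True.
(¬y31) alone gives y31 = False.
(y32) alone gives y32 = True.
That conflicts with the unit clause (¬y32).
That branch fails; take y11 = False instead.
(y12) alone gives y12 = True.
(¬y22) alone gives y22 = False.
(y21) alone gives y21 = True.
(¬y31) alone gives y31 = False.
(y32) alone gives y32 = True.
That conflicts with the unit clause (¬y32).
Neither y11 = True nor y11 = False works.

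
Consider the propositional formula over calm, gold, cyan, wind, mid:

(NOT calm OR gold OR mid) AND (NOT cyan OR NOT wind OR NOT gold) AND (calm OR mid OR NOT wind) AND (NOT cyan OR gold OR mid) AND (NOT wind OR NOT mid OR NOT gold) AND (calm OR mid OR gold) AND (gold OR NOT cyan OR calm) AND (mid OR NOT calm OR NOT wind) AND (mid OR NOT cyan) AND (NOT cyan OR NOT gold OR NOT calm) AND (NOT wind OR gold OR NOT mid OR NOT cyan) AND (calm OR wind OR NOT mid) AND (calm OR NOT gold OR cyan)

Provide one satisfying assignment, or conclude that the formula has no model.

Suppose mid = true.
Suppose wind = false.
(calm) alone gives calm = true.
Suppose cyan = true.
(NOT gold) alone gives gold = false.
This assignment satisfies each clause.

calm: true, gold: false, cyan: true, wind: false, mid: true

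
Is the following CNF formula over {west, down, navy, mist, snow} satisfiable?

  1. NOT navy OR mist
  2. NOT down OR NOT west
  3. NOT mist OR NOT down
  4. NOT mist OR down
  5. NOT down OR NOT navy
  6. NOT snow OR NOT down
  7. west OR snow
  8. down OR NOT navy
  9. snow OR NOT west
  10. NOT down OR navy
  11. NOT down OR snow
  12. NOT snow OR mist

Case navy = false:
(NOT down) alone gives down = false.
(NOT mist) alone gives mist = false.
(NOT snow) alone gives snow = false.
(west) alone gives west = true.
Now (NOT west) is unsatisfied and unit — conflict.
Backtrack on navy: now try navy = true.
(mist) alone gives mist = true.
(NOT down) alone gives down = false.
Now (down) is unsatisfied and unit — conflict.
Either choice for navy ends in contradiction.
No assignment satisfies every clause.

No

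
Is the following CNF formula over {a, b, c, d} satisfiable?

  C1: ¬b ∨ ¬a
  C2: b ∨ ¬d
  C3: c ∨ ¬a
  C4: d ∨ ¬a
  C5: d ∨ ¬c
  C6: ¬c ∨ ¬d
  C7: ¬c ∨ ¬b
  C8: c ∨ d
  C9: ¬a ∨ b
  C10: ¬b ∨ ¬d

Try b = False.
(¬d) alone gives d = False.
(¬a) alone gives a = False.
(¬c) alone gives c = False.
Now (c) is unsatisfied and unit — conflict.
Backtrack on b: now try b = True.
(¬a) alone gives a = False.
(¬c) alone gives c = False.
(d) alone gives d = True.
Now (¬d) is unsatisfied and unit — conflict.
Neither b = True nor b = False works.
No assignment satisfies every clause.

No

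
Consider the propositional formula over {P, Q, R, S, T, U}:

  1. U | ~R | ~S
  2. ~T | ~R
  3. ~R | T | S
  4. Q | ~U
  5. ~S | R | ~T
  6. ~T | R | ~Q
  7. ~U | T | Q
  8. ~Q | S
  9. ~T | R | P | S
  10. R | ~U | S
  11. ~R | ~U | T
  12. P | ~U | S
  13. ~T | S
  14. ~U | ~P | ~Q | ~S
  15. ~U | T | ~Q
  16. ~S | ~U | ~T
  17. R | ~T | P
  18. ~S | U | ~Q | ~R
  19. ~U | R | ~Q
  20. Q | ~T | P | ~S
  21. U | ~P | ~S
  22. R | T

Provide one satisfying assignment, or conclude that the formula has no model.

UNSATISFIABLE

Suppose T = 0.
Unit clause (R) forces R = 1.
Unit clause (S) forces S = 1.
Unit clause (U) forces U = 1.
Now (~U) is unsatisfied and unit — conflict.
That branch fails; take T = 1 instead.
Unit clause (~R) forces R = 0.
Unit clause (~S) forces S = 0.
Now (S) is unsatisfied and unit — conflict.
Both values of T lead to a conflict.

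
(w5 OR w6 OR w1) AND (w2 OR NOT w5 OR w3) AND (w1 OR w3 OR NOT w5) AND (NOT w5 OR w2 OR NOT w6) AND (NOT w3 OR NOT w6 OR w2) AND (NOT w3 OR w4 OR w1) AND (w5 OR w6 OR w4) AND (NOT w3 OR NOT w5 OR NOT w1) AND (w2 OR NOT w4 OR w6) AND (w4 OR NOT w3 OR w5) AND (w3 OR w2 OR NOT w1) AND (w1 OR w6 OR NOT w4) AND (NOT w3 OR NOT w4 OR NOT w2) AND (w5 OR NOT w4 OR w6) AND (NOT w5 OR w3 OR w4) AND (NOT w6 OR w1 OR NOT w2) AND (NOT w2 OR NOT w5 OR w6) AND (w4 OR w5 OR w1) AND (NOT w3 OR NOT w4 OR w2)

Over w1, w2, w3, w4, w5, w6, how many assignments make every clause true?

There are 2^6 = 64 truth assignments over (w1, w2, w3, w4, w5, w6).
Split on w4. With w4 = true, the clauses containing w4 are satisfied and NOT w4 drops from the rest; 3 of the 2^5 = 32 assignments to the other variables satisfy what remains.
With w4 = false, by the same count on the reduced clause set, 1 assignment works.
Total: 3 + 1 = 4.

4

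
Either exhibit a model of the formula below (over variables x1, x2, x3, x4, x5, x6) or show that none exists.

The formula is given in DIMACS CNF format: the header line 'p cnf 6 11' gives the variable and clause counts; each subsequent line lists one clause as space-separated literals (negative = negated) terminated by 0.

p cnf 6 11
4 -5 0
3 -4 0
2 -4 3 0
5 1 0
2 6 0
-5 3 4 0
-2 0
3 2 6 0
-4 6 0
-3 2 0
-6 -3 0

The clause (¬x2) is unit, so x2 = False.
The clause (x6) is unit, so x6 = True.
The clause (¬x3) is unit, so x3 = False.
The clause (¬x4) is unit, so x4 = False.
The clause (¬x5) is unit, so x5 = False.
The clause (x1) is unit, so x1 = True.
Every clause now holds.

x1 ↦ True,  x2 ↦ False,  x3 ↦ False,  x4 ↦ False,  x5 ↦ False,  x6 ↦ True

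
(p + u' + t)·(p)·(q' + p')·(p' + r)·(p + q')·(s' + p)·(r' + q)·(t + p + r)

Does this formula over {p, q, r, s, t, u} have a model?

Unsatisfiable

(p) alone gives p = 1.
(q') alone gives q = 0.
(r) alone gives r = 1.
Now (r') is unsatisfied and unit — conflict.
No assignment satisfies every clause.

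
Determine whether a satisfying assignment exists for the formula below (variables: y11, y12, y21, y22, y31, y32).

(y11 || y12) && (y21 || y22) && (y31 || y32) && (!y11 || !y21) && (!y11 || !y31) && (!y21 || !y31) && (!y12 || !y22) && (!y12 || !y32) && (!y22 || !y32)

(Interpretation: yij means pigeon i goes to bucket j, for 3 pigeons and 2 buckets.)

No, unsatisfiable

Suppose y11 = true.
(!y21) alone gives y21 = false.
(y22) alone gives y22 = true.
(!y31) alone gives y31 = false.
(y32) alone gives y32 = true.
That conflicts with the unit clause (!y32).
So y11 must be the other value — set y11 = false.
(y12) alone gives y12 = true.
(!y22) alone gives y22 = false.
(y21) alone gives y21 = true.
(!y31) alone gives y31 = false.
(y32) alone gives y32 = true.
That conflicts with the unit clause (!y32).
Neither y11 = true nor y11 = false works.
No assignment satisfies every clause.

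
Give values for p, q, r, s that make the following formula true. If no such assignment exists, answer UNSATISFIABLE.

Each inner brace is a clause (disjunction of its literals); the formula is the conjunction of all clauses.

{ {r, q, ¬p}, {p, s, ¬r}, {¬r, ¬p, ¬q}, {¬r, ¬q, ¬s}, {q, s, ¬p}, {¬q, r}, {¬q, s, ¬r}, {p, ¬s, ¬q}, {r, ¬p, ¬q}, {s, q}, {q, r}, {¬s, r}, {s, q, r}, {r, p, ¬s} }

p ↦ False; q ↦ False; r ↦ True; s ↦ True

Try q = False.
From the singleton clause (s), s = True.
From the singleton clause (r), r = True.
No clause remains; p is free.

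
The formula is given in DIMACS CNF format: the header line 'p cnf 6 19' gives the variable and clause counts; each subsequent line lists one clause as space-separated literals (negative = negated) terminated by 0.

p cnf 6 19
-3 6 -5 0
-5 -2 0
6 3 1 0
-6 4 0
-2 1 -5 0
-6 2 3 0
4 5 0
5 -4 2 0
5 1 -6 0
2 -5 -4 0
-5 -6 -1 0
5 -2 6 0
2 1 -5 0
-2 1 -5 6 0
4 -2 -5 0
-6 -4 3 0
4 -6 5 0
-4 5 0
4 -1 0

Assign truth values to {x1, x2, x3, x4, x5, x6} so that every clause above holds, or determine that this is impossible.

Suppose x5 = False.
(x4) alone gives x4 = True.
But (¬x4) is also a unit clause — contradiction.
That branch fails; take x5 = True instead.
(¬x2) alone gives x2 = False.
(¬x4) alone gives x4 = False.
(¬x6) alone gives x6 = False.
(¬x3) alone gives x3 = False.
(x1) alone gives x1 = True.
But (¬x1) is also a unit clause — contradiction.
Neither x5 = True nor x5 = False works.

UNSATISFIABLE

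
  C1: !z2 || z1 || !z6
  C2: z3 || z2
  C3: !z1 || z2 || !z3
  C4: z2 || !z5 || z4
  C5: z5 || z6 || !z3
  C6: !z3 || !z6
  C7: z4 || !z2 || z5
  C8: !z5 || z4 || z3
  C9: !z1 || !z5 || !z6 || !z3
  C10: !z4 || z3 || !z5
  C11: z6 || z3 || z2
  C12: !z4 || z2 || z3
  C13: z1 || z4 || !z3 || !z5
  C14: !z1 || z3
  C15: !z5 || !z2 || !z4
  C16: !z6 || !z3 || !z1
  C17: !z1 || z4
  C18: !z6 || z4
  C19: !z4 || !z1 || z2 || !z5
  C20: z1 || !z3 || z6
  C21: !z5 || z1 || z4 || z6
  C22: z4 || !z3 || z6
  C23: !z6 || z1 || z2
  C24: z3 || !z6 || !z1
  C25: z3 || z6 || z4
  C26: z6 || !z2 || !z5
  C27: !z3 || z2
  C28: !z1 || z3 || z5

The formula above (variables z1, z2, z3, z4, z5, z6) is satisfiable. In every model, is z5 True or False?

Suppose z5 = true.
Case z3 = true:
The clause (!z6) is unit, so z6 = false.
The clause (z1) is unit, so z1 = true.
The clause (z2) is unit, so z2 = true.
That conflicts with the unit clause (!z2).
So z3 must be the other value — set z3 = false.
The clause (z2) is unit, so z2 = true.
The clause (z4) is unit, so z4 = true.
That conflicts with the unit clause (!z4).
Neither z3 = true nor z3 = false works.
So every satisfying assignment has z5 = False.

False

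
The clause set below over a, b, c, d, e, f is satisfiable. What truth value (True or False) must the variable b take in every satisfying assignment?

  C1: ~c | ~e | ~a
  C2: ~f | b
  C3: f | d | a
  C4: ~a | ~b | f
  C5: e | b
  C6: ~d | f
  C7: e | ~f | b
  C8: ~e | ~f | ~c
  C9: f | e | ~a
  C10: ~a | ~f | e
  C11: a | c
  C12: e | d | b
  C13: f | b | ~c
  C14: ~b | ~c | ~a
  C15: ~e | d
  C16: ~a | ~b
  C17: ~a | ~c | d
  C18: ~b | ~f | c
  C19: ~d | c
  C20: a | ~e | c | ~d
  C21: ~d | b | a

True

Suppose b = 0.
The clause (~f) is unit, so f = 0.
The clause (e) is unit, so e = 1.
The clause (~d) is unit, so d = 0.
That conflicts with the unit clause (d).
So every satisfying assignment has b = True.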